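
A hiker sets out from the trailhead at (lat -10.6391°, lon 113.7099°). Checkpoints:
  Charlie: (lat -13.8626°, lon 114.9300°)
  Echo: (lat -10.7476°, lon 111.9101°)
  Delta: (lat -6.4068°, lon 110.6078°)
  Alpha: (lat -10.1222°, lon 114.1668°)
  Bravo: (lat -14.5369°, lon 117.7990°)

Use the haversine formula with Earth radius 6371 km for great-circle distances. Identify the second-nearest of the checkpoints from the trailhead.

Distance to each, sorted:
Alpha: 76.2 km
Echo: 197.0 km
Charlie: 382.2 km
Delta: 581.2 km
Bravo: 620.2 km
The second-nearest is Echo at 197.0 km.

Echo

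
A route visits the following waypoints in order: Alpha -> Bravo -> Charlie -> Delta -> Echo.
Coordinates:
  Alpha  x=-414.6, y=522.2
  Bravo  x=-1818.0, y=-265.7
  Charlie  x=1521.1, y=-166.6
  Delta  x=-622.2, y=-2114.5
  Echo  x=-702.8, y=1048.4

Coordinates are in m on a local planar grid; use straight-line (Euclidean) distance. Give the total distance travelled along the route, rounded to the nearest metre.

11010 m

Leg distances:
Alpha→Bravo: 1609.4 m  (cumulative 1609.4 m)
Bravo→Charlie: 3340.6 m  (cumulative 4950.0 m)
Charlie→Delta: 2896.2 m  (cumulative 7846.2 m)
Delta→Echo: 3163.9 m  (cumulative 11010.2 m)
Total route length ≈ 11010 m.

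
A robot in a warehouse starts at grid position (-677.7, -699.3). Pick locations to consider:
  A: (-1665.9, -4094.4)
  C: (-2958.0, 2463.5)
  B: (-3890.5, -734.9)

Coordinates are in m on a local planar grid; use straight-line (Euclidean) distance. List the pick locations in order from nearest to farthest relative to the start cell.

Computing each straight-line distance from (-677.7, -699.3):
B (-3890.5, -734.9): 3213.0 m
A (-1665.9, -4094.4): 3536.0 m
C (-2958.0, 2463.5): 3899.1 m

B, A, C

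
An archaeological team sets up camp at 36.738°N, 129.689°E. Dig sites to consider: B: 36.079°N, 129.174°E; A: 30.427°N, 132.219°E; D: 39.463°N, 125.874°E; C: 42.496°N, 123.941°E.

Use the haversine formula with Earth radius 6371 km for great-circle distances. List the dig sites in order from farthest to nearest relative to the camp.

Distance from the camp at 36.738°N, 129.689°E to each:
C 42.496°N, 123.941°E: 807.2 km
A 30.427°N, 132.219°E: 739.8 km
D 39.463°N, 125.874°E: 450.7 km
B 36.079°N, 129.174°E: 86.6 km

C, A, D, B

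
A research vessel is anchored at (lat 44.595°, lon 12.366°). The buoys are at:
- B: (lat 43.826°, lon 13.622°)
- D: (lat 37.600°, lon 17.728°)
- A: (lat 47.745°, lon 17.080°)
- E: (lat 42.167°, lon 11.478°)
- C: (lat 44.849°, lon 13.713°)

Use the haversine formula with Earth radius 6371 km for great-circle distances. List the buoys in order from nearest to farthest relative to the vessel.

C, B, E, A, D

Distances from the vessel:
C (lat 44.849°, lon 13.713°): 110.1 km
B (lat 43.826°, lon 13.622°): 131.7 km
E (lat 42.167°, lon 11.478°): 279.4 km
A (lat 47.745°, lon 17.080°): 504.3 km
D (lat 37.600°, lon 17.728°): 897.8 km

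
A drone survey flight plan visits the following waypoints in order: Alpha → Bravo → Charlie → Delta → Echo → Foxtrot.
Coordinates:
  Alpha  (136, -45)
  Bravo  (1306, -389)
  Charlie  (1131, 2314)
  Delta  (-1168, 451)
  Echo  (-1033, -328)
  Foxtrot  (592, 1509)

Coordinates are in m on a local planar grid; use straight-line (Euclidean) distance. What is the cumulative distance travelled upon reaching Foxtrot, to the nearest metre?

Leg distances:
Alpha→Bravo: 1219.5 m  (cumulative 1219.5 m)
Bravo→Charlie: 2708.7 m  (cumulative 3928.2 m)
Charlie→Delta: 2959.1 m  (cumulative 6887.3 m)
Delta→Echo: 790.6 m  (cumulative 7677.9 m)
Echo→Foxtrot: 2452.6 m  (cumulative 10130.5 m)
Cumulative distance at Foxtrot ≈ 10130 m.

10130 m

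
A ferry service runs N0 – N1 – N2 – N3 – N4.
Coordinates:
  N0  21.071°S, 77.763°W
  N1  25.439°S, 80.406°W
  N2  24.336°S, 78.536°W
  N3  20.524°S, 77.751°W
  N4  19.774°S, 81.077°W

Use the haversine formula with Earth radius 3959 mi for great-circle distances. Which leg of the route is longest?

Leg distances:
N0→N1: 345.3 mi
N1→N2: 139.8 mi
N2→N3: 268.1 mi
N3→N4: 221.9 mi
The longest leg is N0–N1 at 345.3 mi.

N0–N1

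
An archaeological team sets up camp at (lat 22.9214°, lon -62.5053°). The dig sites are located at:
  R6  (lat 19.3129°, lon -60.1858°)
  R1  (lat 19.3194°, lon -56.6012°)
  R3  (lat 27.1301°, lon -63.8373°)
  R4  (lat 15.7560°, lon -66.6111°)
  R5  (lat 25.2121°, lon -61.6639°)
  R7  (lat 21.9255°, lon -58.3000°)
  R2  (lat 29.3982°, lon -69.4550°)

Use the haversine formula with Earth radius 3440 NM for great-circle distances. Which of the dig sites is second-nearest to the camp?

Distances from the camp ((lat 22.9214°, lon -62.5053°)):
R5: 145.1 NM
R7: 240.9 NM
R6: 252.6 NM
R3: 262.9 NM
R1: 395.0 NM
R4: 489.0 NM
R2: 539.6 NM
The second-nearest is R7 at 240.9 NM.

R7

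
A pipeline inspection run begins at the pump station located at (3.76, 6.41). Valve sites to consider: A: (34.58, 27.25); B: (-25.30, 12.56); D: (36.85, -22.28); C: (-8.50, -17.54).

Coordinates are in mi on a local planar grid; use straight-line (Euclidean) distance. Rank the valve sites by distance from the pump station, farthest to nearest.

D, A, B, C

Distances from the pump station:
D (36.85, -22.28): 43.8 mi
A (34.58, 27.25): 37.2 mi
B (-25.30, 12.56): 29.7 mi
C (-8.50, -17.54): 26.9 mi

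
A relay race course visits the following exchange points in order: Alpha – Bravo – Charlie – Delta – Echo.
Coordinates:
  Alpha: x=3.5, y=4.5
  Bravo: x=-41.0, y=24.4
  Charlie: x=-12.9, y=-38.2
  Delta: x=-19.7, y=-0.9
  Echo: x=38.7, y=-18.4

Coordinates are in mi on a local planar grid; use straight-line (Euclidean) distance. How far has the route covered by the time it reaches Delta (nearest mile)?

Leg distances:
Alpha→Bravo: 48.7 mi  (cumulative 48.7 mi)
Bravo→Charlie: 68.6 mi  (cumulative 117.4 mi)
Charlie→Delta: 37.9 mi  (cumulative 155.3 mi)
Cumulative distance at Delta ≈ 155 mi.

155 mi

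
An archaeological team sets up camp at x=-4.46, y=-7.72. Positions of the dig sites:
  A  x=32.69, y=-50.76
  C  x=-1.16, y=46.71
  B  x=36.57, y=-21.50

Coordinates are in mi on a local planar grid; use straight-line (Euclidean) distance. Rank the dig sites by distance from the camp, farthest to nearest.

A, C, B

Distances from the camp:
A x=32.69, y=-50.76: 56.9 mi
C x=-1.16, y=46.71: 54.5 mi
B x=36.57, y=-21.50: 43.3 mi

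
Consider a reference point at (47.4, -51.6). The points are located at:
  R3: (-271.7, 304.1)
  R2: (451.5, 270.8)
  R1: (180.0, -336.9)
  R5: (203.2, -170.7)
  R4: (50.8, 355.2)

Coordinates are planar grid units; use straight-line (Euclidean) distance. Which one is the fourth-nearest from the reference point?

R3

Distances from the reference point ((47.4, -51.6)):
R5: 196.1
R1: 314.6
R4: 406.8
R3: 477.9
R2: 517.0
The fourth-nearest is R3 at 477.9.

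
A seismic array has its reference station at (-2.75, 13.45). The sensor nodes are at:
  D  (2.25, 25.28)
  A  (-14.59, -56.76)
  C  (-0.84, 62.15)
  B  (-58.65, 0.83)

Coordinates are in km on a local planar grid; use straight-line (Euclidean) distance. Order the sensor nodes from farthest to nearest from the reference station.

A, B, C, D

Computing each straight-line distance from (-2.75, 13.45):
A (-14.59, -56.76): 71.2 km
B (-58.65, 0.83): 57.3 km
C (-0.84, 62.15): 48.7 km
D (2.25, 25.28): 12.8 km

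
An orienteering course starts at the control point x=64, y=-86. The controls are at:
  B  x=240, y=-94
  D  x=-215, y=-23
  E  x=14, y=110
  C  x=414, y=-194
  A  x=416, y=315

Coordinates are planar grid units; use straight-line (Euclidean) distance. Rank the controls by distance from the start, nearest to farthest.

Distance from the start at x=64, y=-86 to each:
B x=240, y=-94: 176.2
E x=14, y=110: 202.3
D x=-215, y=-23: 286.0
C x=414, y=-194: 366.3
A x=416, y=315: 533.6

B, E, D, C, A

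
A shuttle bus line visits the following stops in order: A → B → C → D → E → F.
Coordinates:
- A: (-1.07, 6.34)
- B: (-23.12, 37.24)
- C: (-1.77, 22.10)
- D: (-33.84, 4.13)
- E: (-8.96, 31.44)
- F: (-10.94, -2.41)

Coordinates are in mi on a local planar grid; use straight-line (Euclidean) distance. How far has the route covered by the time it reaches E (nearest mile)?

138 mi

Leg distances:
A→B: 38.0 mi  (cumulative 38.0 mi)
B→C: 26.2 mi  (cumulative 64.1 mi)
C→D: 36.8 mi  (cumulative 100.9 mi)
D→E: 36.9 mi  (cumulative 137.8 mi)
Cumulative distance at E ≈ 138 mi.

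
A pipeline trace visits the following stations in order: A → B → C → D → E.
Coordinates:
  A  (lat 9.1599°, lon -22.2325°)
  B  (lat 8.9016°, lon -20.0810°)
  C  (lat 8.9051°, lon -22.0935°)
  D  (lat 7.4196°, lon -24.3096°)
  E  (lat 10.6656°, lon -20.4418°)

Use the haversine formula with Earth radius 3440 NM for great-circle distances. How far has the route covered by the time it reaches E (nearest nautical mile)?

708 NM

Leg distances:
A→B: 128.5 NM  (cumulative 128.5 NM)
B→C: 119.4 NM  (cumulative 247.9 NM)
C→D: 159.1 NM  (cumulative 406.9 NM)
D→E: 300.9 NM  (cumulative 707.9 NM)
Cumulative distance at E ≈ 708 NM.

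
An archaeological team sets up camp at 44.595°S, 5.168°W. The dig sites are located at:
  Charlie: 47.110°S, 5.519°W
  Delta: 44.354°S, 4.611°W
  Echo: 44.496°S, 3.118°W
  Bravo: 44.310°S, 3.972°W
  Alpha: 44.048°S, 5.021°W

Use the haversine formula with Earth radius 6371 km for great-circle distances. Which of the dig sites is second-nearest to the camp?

Alpha

Distance to each, sorted:
Delta: 51.7 km
Alpha: 61.9 km
Bravo: 100.1 km
Echo: 162.8 km
Charlie: 281.0 km
The second-nearest is Alpha at 61.9 km.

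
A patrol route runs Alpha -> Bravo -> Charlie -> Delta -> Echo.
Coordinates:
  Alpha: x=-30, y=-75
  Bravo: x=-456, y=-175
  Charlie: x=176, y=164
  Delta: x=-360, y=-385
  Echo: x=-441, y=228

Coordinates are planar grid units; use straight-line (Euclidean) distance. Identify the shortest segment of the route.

Leg distances:
Alpha→Bravo: 437.6
Bravo→Charlie: 717.2
Charlie→Delta: 767.3
Delta→Echo: 618.3
The shortest leg is Alpha–Bravo at 437.6.

Alpha–Bravo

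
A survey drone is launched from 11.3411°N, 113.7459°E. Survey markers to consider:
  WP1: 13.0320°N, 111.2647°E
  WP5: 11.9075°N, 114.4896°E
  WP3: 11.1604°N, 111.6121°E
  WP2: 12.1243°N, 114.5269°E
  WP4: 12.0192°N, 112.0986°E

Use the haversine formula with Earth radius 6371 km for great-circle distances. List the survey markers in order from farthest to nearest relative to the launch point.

Distances from the launch point:
WP1 13.0320°N, 111.2647°E: 328.7 km
WP3 11.1604°N, 111.6121°E: 233.6 km
WP4 12.0192°N, 112.0986°E: 194.6 km
WP2 12.1243°N, 114.5269°E: 121.7 km
WP5 11.9075°N, 114.4896°E: 102.6 km

WP1, WP3, WP4, WP2, WP5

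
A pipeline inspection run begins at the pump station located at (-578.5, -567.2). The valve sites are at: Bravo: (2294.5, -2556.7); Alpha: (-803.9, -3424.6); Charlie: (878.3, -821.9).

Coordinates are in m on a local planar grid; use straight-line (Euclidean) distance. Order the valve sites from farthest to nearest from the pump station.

Bravo, Alpha, Charlie

Distance from the pump station at (-578.5, -567.2) to each:
Bravo (2294.5, -2556.7): 3494.6 m
Alpha (-803.9, -3424.6): 2866.3 m
Charlie (878.3, -821.9): 1478.9 m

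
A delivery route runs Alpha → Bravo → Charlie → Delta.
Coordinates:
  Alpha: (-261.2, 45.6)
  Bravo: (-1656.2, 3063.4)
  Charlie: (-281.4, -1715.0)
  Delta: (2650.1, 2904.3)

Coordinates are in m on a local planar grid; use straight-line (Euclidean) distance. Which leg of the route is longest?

Charlie–Delta

Leg distances:
Alpha→Bravo: 3324.6 m
Bravo→Charlie: 4972.2 m
Charlie→Delta: 5471.0 m
The longest leg is Charlie–Delta at 5471.0 m.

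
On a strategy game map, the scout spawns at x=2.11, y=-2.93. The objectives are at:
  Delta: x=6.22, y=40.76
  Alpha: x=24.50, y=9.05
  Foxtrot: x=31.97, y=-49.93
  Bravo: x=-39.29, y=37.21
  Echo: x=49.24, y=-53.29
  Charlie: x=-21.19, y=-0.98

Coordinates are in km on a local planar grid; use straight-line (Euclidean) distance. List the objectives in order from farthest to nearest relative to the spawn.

Distances from the spawn:
Echo x=49.24, y=-53.29: 69.0 km
Bravo x=-39.29, y=37.21: 57.7 km
Foxtrot x=31.97, y=-49.93: 55.7 km
Delta x=6.22, y=40.76: 43.9 km
Alpha x=24.50, y=9.05: 25.4 km
Charlie x=-21.19, y=-0.98: 23.4 km

Echo, Bravo, Foxtrot, Delta, Alpha, Charlie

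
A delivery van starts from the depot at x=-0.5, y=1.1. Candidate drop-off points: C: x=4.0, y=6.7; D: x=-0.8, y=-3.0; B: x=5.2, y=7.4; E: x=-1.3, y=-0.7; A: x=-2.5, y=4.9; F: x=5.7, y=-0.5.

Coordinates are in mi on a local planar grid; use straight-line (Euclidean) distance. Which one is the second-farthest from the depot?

Distance to each, sorted:
B: 8.5 mi
C: 7.2 mi
F: 6.4 mi
A: 4.3 mi
D: 4.1 mi
E: 2.0 mi
The second-farthest is C at 7.2 mi.

C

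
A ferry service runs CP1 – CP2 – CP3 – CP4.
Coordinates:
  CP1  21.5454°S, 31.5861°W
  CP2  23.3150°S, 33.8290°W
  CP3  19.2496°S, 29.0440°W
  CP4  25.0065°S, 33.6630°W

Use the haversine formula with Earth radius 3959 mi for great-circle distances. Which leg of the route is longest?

Leg distances:
CP1→CP2: 188.3 mi
CP2→CP3: 416.8 mi
CP3→CP4: 495.5 mi
The longest leg is CP3–CP4 at 495.5 mi.

CP3–CP4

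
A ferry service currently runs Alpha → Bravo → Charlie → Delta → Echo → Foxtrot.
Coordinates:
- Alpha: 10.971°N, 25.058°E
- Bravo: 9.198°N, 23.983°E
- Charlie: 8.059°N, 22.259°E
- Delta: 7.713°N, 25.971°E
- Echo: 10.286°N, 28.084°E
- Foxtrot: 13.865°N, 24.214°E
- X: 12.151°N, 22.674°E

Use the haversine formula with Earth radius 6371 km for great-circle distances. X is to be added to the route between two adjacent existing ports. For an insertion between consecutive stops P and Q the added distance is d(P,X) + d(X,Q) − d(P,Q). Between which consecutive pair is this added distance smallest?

between Echo and Foxtrot

Added distance for inserting X between each consecutive pair:
Alpha–Bravo: 419.5 km
Bravo–Charlie: 587.5 km
Charlie–Delta: 658.1 km
Delta–Echo: 868.5 km
Echo–Foxtrot: 299.6 km
Smallest added distance is 299.6 km, inserting between Echo and Foxtrot.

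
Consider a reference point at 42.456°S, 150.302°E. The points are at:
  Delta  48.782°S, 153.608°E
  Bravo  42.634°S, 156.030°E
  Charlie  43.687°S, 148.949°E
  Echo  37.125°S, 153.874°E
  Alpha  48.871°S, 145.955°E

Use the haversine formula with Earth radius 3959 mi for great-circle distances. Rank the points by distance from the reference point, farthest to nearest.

Alpha, Delta, Echo, Bravo, Charlie

Computing each great-circle distance from 42.456°S, 150.302°E:
Alpha 48.871°S, 145.955°E: 490.2 mi
Delta 48.782°S, 153.608°E: 465.3 mi
Echo 37.125°S, 153.874°E: 414.2 mi
Bravo 42.634°S, 156.030°E: 291.8 mi
Charlie 43.687°S, 148.949°E: 109.1 mi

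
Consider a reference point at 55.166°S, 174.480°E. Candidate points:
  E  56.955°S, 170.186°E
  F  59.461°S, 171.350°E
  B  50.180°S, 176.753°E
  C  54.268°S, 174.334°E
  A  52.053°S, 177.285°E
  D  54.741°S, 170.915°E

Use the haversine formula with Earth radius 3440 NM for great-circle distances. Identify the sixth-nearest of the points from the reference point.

B

Distances from the reference point (55.166°S, 174.480°E):
C: 54.2 NM
D: 125.5 NM
E: 179.5 NM
A: 211.9 NM
F: 277.0 NM
B: 310.5 NM
The sixth-nearest is B at 310.5 NM.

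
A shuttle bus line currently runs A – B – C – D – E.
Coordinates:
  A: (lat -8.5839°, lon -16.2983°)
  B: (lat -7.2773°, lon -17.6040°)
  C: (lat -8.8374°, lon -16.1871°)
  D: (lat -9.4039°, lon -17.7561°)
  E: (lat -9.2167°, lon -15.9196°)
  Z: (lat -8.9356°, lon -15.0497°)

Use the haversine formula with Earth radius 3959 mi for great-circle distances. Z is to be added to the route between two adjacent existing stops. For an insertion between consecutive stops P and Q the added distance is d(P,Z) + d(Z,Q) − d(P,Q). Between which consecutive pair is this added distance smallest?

Added distance for inserting Z between each consecutive pair:
A–B: 170.6 mi
B–C: 141.9 mi
C–D: 151.4 mi
D–E: 124.0 mi
Smallest added distance is 124.0 mi, inserting between D and E.

between D and E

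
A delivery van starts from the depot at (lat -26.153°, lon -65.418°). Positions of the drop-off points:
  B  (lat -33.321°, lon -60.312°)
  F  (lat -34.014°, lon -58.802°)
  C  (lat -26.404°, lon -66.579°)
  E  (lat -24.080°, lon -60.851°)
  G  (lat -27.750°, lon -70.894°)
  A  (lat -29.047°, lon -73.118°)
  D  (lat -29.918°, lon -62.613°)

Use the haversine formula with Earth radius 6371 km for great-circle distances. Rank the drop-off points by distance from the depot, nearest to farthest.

C, D, E, G, A, B, F

Distances from the depot:
C (lat -26.404°, lon -66.579°): 119.1 km
D (lat -29.918°, lon -62.613°): 501.0 km
E (lat -24.080°, lon -60.851°): 514.3 km
G (lat -27.750°, lon -70.894°): 571.0 km
A (lat -29.047°, lon -73.118°): 823.9 km
B (lat -33.321°, lon -60.312°): 936.8 km
F (lat -34.014°, lon -58.802°): 1080.7 km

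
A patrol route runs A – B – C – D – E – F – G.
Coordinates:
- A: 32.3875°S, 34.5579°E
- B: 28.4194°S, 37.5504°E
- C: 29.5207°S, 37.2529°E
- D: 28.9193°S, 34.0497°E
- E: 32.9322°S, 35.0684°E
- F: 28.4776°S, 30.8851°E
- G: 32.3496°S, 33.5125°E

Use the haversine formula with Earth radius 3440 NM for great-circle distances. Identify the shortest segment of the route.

Leg distances:
A→B: 284.2 NM
B→C: 67.9 NM
C→D: 171.7 NM
D→E: 246.6 NM
E→F: 343.7 NM
F→G: 269.3 NM
The shortest leg is B–C at 67.9 NM.

B–C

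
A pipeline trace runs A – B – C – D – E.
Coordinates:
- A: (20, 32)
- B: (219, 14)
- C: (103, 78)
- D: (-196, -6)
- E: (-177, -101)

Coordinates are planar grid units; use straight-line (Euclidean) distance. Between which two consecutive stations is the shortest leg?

Leg distances:
A→B: 199.8
B→C: 132.5
C→D: 310.6
D→E: 96.9
The shortest leg is D–E at 96.9.

D–E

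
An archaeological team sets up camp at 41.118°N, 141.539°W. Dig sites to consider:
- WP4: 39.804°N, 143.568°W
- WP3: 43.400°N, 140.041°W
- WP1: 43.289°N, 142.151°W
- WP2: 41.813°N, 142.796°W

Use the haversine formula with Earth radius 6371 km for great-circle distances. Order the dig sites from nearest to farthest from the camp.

Distances from the camp:
WP2 41.813°N, 142.796°W: 130.2 km
WP4 39.804°N, 143.568°W: 225.4 km
WP1 43.289°N, 142.151°W: 246.6 km
WP3 43.400°N, 140.041°W: 282.1 km

WP2, WP4, WP1, WP3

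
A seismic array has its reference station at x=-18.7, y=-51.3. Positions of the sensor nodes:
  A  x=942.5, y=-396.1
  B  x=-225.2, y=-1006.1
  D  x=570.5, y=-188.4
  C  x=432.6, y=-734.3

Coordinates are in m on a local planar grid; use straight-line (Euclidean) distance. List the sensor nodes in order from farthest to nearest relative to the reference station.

A, B, C, D

Computing each straight-line distance from x=-18.7, y=-51.3:
A x=942.5, y=-396.1: 1021.2 m
B x=-225.2, y=-1006.1: 976.9 m
C x=432.6, y=-734.3: 818.6 m
D x=570.5, y=-188.4: 604.9 m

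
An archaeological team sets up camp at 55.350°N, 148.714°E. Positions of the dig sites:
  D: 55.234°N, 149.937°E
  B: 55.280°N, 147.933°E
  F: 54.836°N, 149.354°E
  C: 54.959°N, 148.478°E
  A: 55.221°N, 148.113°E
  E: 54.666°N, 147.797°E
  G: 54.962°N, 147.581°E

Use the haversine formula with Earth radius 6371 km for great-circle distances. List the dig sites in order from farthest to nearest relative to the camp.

E, G, D, F, B, C, A

Computing each great-circle distance from 55.350°N, 148.714°E:
E 54.666°N, 147.797°E: 95.9 km
G 54.962°N, 147.581°E: 83.9 km
D 55.234°N, 149.937°E: 78.5 km
F 54.836°N, 149.354°E: 70.2 km
B 55.280°N, 147.933°E: 50.0 km
C 54.959°N, 148.478°E: 46.0 km
A 55.221°N, 148.113°E: 40.7 km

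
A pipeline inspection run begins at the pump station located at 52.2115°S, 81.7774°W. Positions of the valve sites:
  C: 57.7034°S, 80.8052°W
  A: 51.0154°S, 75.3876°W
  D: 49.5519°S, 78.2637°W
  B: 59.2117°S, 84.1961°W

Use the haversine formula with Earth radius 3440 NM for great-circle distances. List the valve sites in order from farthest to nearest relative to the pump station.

Distances from the pump station:
B 59.2117°S, 84.1961°W: 428.1 NM
C 57.7034°S, 80.8052°W: 331.4 NM
A 51.0154°S, 75.3876°W: 248.7 NM
D 49.5519°S, 78.2637°W: 207.8 NM

B, C, A, D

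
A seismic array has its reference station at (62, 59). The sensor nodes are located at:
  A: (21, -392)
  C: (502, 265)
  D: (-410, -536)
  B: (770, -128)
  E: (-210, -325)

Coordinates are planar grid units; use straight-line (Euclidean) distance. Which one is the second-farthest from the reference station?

B

Distance to each, sorted:
D: 759.5
B: 732.3
C: 485.8
E: 470.6
A: 452.9
The second-farthest is B at 732.3.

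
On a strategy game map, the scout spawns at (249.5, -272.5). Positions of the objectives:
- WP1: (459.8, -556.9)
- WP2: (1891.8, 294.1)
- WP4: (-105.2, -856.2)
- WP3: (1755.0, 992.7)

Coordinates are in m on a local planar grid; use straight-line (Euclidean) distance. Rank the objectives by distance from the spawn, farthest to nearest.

Distance from the spawn at (249.5, -272.5) to each:
WP3 (1755.0, 992.7): 1966.5 m
WP2 (1891.8, 294.1): 1737.3 m
WP4 (-105.2, -856.2): 683.0 m
WP1 (459.8, -556.9): 353.7 m

WP3, WP2, WP4, WP1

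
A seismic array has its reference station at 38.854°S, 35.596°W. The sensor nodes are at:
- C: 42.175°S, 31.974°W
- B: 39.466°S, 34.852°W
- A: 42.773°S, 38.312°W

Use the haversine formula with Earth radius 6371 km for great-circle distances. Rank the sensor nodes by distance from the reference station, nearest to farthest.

B, C, A

Distances from the reference station:
B 39.466°S, 34.852°W: 93.5 km
C 42.175°S, 31.974°W: 479.6 km
A 42.773°S, 38.312°W: 492.0 km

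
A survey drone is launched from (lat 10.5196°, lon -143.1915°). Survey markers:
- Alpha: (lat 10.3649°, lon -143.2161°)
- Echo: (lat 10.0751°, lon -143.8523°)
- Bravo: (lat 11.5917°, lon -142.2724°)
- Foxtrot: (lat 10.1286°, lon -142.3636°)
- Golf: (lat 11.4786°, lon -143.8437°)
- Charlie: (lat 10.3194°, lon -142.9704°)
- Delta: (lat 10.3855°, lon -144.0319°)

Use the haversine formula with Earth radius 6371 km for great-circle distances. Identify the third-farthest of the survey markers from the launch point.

Distance to each, sorted:
Bravo: 155.8 km
Golf: 128.2 km
Foxtrot: 100.5 km
Delta: 93.1 km
Echo: 87.6 km
Charlie: 32.9 km
Alpha: 17.4 km
The third-farthest is Foxtrot at 100.5 km.

Foxtrot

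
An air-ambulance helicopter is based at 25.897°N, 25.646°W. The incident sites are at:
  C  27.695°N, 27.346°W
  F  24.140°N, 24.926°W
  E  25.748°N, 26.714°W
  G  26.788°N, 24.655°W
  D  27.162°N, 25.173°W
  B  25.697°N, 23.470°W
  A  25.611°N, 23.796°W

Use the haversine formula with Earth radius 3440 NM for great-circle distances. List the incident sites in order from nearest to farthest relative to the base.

E, G, D, A, F, B, C

Distance from the base at 25.897°N, 25.646°W to each:
E 25.748°N, 26.714°W: 58.4 NM
G 26.788°N, 24.655°W: 75.5 NM
D 27.162°N, 25.173°W: 80.1 NM
A 25.611°N, 23.796°W: 101.5 NM
F 24.140°N, 24.926°W: 112.5 NM
B 25.697°N, 23.470°W: 118.2 NM
C 27.695°N, 27.346°W: 141.3 NM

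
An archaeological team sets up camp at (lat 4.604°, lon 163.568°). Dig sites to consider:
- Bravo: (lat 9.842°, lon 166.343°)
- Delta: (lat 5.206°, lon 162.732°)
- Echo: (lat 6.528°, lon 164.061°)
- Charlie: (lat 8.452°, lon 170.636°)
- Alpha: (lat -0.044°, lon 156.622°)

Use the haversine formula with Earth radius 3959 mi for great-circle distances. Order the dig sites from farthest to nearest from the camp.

Alpha, Charlie, Bravo, Echo, Delta

Distance from the camp at (lat 4.604°, lon 163.568°) to each:
Alpha (lat -0.044°, lon 156.622°): 577.1 mi
Charlie (lat 8.452°, lon 170.636°): 553.2 mi
Bravo (lat 9.842°, lon 166.343°): 408.8 mi
Echo (lat 6.528°, lon 164.061°): 137.2 mi
Delta (lat 5.206°, lon 162.732°): 71.0 mi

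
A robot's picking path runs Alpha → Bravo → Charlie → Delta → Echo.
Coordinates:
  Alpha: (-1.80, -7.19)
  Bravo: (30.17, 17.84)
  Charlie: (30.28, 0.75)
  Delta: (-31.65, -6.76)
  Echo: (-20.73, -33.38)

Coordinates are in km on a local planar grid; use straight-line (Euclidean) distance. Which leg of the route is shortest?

Leg distances:
Alpha→Bravo: 40.6 km
Bravo→Charlie: 17.1 km
Charlie→Delta: 62.4 km
Delta→Echo: 28.8 km
The shortest leg is Bravo–Charlie at 17.1 km.

Bravo–Charlie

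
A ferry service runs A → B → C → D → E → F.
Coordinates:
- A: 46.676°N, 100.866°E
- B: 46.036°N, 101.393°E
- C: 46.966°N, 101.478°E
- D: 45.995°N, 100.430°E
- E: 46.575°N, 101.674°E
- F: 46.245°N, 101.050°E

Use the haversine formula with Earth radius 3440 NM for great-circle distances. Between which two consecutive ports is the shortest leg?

Leg distances:
A→B: 44.2 NM
B→C: 55.9 NM
C→D: 72.6 NM
D→E: 62.3 NM
E→F: 32.6 NM
The shortest leg is E–F at 32.6 NM.

E–F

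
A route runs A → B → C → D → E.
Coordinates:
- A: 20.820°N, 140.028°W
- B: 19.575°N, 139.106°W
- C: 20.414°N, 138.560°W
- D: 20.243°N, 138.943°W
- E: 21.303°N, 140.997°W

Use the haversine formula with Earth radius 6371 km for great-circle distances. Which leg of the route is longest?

D–E

Leg distances:
A→B: 168.6 km
B→C: 109.4 km
C→D: 44.2 km
D→E: 243.9 km
The longest leg is D–E at 243.9 km.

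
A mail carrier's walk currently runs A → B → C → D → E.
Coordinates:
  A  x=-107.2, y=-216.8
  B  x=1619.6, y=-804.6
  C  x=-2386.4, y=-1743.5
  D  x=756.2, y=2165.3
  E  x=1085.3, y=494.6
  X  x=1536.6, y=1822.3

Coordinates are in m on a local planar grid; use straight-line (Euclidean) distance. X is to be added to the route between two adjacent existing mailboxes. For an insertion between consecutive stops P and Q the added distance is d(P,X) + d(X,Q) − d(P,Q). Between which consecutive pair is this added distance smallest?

Added distance for inserting X between each consecutive pair:
A–B: 3423.3 m
B–C: 3815.1 m
C–D: 1138.4 m
D–E: 552.0 m
Smallest added distance is 552.0 m, inserting between D and E.

between D and E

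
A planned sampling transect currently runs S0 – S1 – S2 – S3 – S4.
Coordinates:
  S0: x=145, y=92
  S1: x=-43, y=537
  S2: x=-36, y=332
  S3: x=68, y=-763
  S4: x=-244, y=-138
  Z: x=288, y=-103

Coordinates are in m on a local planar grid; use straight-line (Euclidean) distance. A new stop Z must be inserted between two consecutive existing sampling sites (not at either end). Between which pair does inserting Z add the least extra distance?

between S2 and S3

Added distance for inserting Z between each consecutive pair:
S0–S1: 479.3 m
S1–S2: 1057.8 m
S2–S3: 138.2 m
S3–S4: 530.3 m
Smallest added distance is 138.2 m, inserting between S2 and S3.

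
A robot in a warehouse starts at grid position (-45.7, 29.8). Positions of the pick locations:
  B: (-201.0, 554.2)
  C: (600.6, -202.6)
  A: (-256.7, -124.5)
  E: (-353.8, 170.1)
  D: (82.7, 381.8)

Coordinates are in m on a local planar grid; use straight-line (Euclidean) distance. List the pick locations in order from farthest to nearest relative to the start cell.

C, B, D, E, A

Computing each straight-line distance from (-45.7, 29.8):
C (600.6, -202.6): 686.8 m
B (-201.0, 554.2): 546.9 m
D (82.7, 381.8): 374.7 m
E (-353.8, 170.1): 338.5 m
A (-256.7, -124.5): 261.4 m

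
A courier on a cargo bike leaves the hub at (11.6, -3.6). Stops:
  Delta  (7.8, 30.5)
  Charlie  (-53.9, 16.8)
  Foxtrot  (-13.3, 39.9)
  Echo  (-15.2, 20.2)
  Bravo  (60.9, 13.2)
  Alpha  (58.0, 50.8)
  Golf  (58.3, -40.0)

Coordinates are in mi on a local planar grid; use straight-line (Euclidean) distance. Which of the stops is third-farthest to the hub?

Golf

Distances from the hub ((11.6, -3.6)):
Alpha: 71.5 mi
Charlie: 68.6 mi
Golf: 59.2 mi
Bravo: 52.1 mi
Foxtrot: 50.1 mi
Echo: 35.8 mi
Delta: 34.3 mi
The third-farthest is Golf at 59.2 mi.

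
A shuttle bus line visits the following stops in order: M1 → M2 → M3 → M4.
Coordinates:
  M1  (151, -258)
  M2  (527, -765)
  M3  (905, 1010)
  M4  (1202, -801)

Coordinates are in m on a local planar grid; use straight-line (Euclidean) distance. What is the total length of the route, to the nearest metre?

Leg distances:
M1→M2: 631.2 m  (cumulative 631.2 m)
M2→M3: 1814.8 m  (cumulative 2446.0 m)
M3→M4: 1835.2 m  (cumulative 4281.2 m)
Total route length ≈ 4281 m.

4281 m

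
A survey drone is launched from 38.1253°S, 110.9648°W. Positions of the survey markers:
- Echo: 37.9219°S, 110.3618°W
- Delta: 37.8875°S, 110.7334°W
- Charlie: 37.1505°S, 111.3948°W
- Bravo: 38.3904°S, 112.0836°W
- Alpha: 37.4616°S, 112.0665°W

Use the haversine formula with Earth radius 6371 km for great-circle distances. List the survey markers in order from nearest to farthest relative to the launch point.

Distance from the launch point at 38.1253°S, 110.9648°W to each:
Delta 37.8875°S, 110.7334°W: 33.3 km
Echo 37.9219°S, 110.3618°W: 57.5 km
Bravo 38.3904°S, 112.0836°W: 102.0 km
Charlie 37.1505°S, 111.3948°W: 114.8 km
Alpha 37.4616°S, 112.0665°W: 121.7 km

Delta, Echo, Bravo, Charlie, Alpha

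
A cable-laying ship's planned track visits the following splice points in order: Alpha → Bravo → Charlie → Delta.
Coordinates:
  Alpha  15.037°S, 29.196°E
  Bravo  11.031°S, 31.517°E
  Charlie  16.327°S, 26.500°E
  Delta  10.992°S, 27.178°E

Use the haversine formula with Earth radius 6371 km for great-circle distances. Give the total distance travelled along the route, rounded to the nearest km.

Leg distances:
Alpha→Bravo: 511.5 km  (cumulative 511.5 km)
Bravo→Charlie: 800.2 km  (cumulative 1311.7 km)
Charlie→Delta: 597.7 km  (cumulative 1909.4 km)
Total route length ≈ 1909 km.

1909 km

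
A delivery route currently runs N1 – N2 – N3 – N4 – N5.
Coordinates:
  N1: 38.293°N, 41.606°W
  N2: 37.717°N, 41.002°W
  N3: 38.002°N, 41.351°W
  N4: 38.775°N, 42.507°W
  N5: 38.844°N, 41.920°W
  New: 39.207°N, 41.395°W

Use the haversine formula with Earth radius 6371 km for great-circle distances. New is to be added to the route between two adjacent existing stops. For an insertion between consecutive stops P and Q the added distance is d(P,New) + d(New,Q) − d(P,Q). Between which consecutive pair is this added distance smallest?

between N3 and N4

Added distance for inserting New between each consecutive pair:
N1–N2: 189.4 km
N2–N3: 259.1 km
N3–N4: 109.1 km
N4–N5: 116.7 km
Smallest added distance is 109.1 km, inserting between N3 and N4.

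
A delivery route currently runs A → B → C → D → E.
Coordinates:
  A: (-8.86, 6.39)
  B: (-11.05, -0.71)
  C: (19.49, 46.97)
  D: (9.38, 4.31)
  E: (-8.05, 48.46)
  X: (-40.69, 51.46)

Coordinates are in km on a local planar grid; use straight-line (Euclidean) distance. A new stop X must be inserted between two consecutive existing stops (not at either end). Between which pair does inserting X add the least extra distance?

Added distance for inserting X between each consecutive pair:
A–B: 107.7 km
B–C: 63.7 km
C–D: 85.3 km
D–E: 54.1 km
Smallest added distance is 54.1 km, inserting between D and E.

between D and E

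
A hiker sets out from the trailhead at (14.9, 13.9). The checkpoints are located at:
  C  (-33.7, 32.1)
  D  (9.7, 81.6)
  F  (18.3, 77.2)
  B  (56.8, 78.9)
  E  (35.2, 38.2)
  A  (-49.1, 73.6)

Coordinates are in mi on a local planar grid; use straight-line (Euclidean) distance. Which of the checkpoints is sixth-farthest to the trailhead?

Distances from the trailhead ((14.9, 13.9)):
A: 87.5 mi
B: 77.3 mi
D: 67.9 mi
F: 63.4 mi
C: 51.9 mi
E: 31.7 mi
The sixth-farthest is E at 31.7 mi.

E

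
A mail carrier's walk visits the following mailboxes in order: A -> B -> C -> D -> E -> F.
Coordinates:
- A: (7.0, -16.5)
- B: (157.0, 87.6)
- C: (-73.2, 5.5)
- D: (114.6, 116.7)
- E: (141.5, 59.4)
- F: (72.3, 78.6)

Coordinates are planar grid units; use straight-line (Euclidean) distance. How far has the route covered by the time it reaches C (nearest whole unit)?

Leg distances:
A→B: 182.6  (cumulative 182.6)
B→C: 244.4  (cumulative 427.0)
Cumulative distance at C ≈ 427.

427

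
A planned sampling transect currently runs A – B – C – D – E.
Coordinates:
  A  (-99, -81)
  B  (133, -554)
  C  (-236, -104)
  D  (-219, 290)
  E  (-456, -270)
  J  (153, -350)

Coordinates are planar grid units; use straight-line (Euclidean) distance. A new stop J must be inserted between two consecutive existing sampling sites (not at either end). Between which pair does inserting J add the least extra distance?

Added distance for inserting J between each consecutive pair:
A–B: 46.7
B–C: 83.3
C–D: 806.2
D–E: 746.4
Smallest added distance is 46.7, inserting between A and B.

between A and B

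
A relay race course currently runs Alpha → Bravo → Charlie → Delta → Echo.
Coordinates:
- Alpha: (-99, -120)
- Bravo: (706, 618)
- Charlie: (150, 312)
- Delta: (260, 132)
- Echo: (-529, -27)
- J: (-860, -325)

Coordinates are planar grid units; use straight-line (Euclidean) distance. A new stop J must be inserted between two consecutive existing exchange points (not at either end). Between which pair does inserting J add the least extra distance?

between Delta and Echo

Added distance for inserting J between each consecutive pair:
Alpha–Bravo: 1524.0
Bravo–Charlie: 2387.5
Charlie–Delta: 2192.8
Delta–Echo: 850.2
Smallest added distance is 850.2, inserting between Delta and Echo.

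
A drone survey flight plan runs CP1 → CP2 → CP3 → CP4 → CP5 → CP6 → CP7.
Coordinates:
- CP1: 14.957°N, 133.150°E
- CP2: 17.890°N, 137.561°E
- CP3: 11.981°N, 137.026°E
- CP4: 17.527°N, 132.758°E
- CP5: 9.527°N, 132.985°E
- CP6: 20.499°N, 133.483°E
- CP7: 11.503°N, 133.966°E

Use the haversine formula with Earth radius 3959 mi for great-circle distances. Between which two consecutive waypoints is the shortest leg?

CP1–CP2

Leg distances:
CP1→CP2: 355.7 mi
CP2→CP3: 409.9 mi
CP3→CP4: 477.6 mi
CP4→CP5: 553.0 mi
CP5→CP6: 758.9 mi
CP6→CP7: 622.4 mi
The shortest leg is CP1–CP2 at 355.7 mi.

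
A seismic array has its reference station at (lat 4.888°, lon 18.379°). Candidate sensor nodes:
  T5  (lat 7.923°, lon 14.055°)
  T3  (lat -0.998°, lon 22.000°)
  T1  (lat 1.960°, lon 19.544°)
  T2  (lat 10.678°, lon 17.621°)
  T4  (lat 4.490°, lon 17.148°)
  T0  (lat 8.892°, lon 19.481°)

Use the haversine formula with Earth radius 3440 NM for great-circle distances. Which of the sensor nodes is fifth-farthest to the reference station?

T1

Distances from the reference station ((lat 4.888°, lon 18.379°)):
T3: 414.8 NM
T2: 350.5 NM
T5: 315.8 NM
T0: 249.2 NM
T1: 189.2 NM
T4: 77.4 NM
The fifth-farthest is T1 at 189.2 NM.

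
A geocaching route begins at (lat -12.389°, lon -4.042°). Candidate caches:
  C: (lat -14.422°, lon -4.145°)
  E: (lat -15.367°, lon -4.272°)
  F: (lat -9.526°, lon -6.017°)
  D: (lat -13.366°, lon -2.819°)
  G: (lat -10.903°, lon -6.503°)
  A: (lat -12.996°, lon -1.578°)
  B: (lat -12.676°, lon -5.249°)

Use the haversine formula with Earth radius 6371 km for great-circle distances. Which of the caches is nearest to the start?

B

Distance to each, sorted:
B: 134.8 km
D: 171.4 km
C: 226.3 km
A: 275.7 km
G: 314.9 km
E: 332.1 km
F: 384.5 km
The nearest is B at 134.8 km.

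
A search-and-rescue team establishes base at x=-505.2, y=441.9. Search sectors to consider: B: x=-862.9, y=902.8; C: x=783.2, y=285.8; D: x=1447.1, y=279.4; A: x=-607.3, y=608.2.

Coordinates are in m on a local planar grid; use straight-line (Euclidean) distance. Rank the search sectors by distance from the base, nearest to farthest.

Computing each straight-line distance from x=-505.2, y=441.9:
A x=-607.3, y=608.2: 195.1 m
B x=-862.9, y=902.8: 583.4 m
C x=783.2, y=285.8: 1297.8 m
D x=1447.1, y=279.4: 1959.1 m

A, B, C, D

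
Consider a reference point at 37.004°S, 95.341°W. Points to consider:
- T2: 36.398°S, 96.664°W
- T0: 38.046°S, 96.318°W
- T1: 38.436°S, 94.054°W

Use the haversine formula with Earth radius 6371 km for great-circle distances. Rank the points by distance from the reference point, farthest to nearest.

Distance from the reference point at 37.004°S, 95.341°W to each:
T1 38.436°S, 94.054°W: 195.4 km
T0 38.046°S, 96.318°W: 144.4 km
T2 36.398°S, 96.664°W: 135.8 km

T1, T0, T2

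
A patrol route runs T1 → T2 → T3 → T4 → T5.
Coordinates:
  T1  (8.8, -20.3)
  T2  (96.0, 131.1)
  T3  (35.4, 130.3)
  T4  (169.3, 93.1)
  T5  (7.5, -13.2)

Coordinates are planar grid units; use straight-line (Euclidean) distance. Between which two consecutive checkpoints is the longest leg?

Leg distances:
T1→T2: 174.7
T2→T3: 60.6
T3→T4: 139.0
T4→T5: 193.6
The longest leg is T4–T5 at 193.6.

T4–T5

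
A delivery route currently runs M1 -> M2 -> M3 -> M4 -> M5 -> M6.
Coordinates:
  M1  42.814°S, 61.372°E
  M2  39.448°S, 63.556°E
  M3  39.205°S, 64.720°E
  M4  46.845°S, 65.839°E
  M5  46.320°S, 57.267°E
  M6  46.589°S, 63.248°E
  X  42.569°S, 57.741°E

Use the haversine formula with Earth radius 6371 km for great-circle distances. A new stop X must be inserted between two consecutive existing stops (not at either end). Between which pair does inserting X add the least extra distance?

between M1 and M2

Added distance for inserting X between each consecutive pair:
M1–M2: 480.0 km
M2–M3: 1190.2 km
M3–M4: 637.6 km
M4–M5: 558.0 km
M5–M6: 584.0 km
Smallest added distance is 480.0 km, inserting between M1 and M2.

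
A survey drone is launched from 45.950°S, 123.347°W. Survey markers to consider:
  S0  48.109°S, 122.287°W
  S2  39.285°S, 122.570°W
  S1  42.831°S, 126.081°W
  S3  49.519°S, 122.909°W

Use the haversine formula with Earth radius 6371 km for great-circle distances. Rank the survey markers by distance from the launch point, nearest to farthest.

S0, S3, S1, S2

Computing each great-circle distance from 45.950°S, 123.347°W:
S0 48.109°S, 122.287°W: 253.1 km
S3 49.519°S, 122.909°W: 398.2 km
S1 42.831°S, 126.081°W: 409.2 km
S2 39.285°S, 122.570°W: 743.8 km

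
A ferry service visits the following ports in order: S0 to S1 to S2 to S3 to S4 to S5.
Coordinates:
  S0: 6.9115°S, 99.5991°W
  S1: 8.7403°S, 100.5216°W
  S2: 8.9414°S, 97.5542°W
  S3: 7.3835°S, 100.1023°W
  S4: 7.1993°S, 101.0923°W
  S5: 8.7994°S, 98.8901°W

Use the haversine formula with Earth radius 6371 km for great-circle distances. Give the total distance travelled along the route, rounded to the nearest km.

Leg distances:
S0→S1: 227.3 km  (cumulative 227.3 km)
S1→S2: 326.8 km  (cumulative 554.1 km)
S2→S3: 329.6 km  (cumulative 883.8 km)
S3→S4: 111.1 km  (cumulative 994.9 km)
S4→S5: 300.8 km  (cumulative 1295.6 km)
Total route length ≈ 1296 km.

1296 km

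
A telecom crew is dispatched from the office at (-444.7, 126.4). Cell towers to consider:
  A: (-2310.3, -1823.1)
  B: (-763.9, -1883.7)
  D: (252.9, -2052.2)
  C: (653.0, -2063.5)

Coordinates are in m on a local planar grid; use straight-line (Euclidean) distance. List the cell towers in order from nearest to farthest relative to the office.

B, D, C, A

Distance from the office at (-444.7, 126.4) to each:
B (-763.9, -1883.7): 2035.3 m
D (252.9, -2052.2): 2287.6 m
C (653.0, -2063.5): 2449.6 m
A (-2310.3, -1823.1): 2698.3 m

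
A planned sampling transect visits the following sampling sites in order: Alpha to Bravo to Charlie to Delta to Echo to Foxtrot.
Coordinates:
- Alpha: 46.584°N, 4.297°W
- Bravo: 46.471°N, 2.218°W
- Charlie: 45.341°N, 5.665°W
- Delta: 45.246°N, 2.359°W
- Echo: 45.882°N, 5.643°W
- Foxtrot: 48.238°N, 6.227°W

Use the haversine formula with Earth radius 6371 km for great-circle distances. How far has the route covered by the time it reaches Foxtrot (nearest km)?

Leg distances:
Alpha→Bravo: 159.5 km  (cumulative 159.5 km)
Bravo→Charlie: 294.8 km  (cumulative 454.3 km)
Charlie→Delta: 258.8 km  (cumulative 713.1 km)
Delta→Echo: 265.2 km  (cumulative 978.4 km)
Echo→Foxtrot: 265.7 km  (cumulative 1244.0 km)
Cumulative distance at Foxtrot ≈ 1244 km.

1244 km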